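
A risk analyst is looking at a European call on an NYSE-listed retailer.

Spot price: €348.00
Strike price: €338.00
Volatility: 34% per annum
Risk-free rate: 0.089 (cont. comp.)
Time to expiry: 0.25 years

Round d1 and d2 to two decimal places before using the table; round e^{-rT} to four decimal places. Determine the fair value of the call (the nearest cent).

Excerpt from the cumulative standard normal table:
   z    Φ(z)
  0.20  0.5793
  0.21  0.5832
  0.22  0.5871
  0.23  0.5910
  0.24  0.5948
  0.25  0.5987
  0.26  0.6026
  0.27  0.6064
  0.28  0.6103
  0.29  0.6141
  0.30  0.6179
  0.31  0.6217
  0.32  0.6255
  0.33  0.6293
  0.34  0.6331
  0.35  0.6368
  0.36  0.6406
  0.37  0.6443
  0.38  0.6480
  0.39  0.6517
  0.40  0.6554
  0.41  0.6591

€32.72

σ√T = 0.34 × 0.5000 = 0.1700
d₁ = [ln(348/338) + (0.089 + ½·0.34²)·0.25] / (σ√T) = (0.0292 + 0.0367) / 0.1700 = 0.3874 ⇒ 0.39
d₂ = 0.3874 − 0.1700 = 0.2174 ⇒ 0.22
exp(−rT) = exp(−0.089·0.25) = 0.9780
N(d₁) = N(0.39) = 0.6517;  N(d₂) = N(0.22) = 0.5871
C = 348·0.6517 − 338·0.9780·0.5871 = 226.7916 − 194.0741 = 32.7175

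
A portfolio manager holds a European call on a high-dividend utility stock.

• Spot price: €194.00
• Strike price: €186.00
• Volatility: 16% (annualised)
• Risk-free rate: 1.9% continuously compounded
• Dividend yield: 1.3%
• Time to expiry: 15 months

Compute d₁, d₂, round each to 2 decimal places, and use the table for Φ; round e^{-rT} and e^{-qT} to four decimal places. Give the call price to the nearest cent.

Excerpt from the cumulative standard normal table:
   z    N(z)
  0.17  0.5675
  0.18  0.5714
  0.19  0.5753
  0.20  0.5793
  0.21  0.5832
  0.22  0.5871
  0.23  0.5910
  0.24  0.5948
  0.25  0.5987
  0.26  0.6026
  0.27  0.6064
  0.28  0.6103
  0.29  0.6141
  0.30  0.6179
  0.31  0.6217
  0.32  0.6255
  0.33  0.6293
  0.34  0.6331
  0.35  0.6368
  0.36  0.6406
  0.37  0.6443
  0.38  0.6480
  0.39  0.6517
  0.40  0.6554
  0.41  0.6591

€18.49

T = 1.25;  σ√T = 0.1789
d₁ = [ln(194/186) + (0.019 − 0.013 + 0.16²/2)·1.25] / 0.1789 = [0.0421 + 0.0235] / 0.1789 = 0.3668 which rounds to 0.37
d₂ = d₁ − σ√T = 0.3668 − 0.1789 = 0.1879 which rounds to 0.19
exp(−qT) = exp(−0.013·1.25) = 0.9839;  exp(−rT) = exp(−0.019·1.25) = 0.9765
N(d₁) = N(0.37) = 0.6443;  N(d₂) = N(0.19) = 0.5753
C = 194·0.9839·0.6443 − 186·0.9765·0.5753 = 122.9818 − 104.4912 = 18.4906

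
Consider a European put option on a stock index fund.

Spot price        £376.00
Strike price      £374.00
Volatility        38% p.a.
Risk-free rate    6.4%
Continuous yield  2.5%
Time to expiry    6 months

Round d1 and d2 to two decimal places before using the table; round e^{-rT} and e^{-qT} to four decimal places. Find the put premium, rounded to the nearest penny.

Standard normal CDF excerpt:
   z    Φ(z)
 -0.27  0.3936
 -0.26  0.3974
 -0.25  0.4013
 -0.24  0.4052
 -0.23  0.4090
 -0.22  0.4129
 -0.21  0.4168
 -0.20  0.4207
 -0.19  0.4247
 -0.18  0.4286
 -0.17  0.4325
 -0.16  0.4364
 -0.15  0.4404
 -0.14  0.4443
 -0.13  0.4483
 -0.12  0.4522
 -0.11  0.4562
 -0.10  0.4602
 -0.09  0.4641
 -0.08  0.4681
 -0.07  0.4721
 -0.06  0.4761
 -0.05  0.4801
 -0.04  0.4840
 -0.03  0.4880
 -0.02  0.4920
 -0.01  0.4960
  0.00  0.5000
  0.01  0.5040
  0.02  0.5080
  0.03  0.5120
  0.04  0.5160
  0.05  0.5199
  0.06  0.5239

σ√T = 0.38 × 0.7071 = 0.2687
d₁ = [ln(376/374) + (0.064 − 0.025 + 0.38²/2)·0.5] / 0.2687 = [0.0053 + 0.0556] / 0.2687 = 0.2268 ⇒ 0.23
d₂ = d₁ − σ√T = 0.2268 − 0.2687 = -0.0419 ⇒ -0.04
exp(−qT) = exp(−0.025·0.5) = 0.9876;  exp(−rT) = exp(−0.064·0.5) = 0.9685
N(−d₂) = N(0.04) = 0.5160;  N(−d₁) = N(-0.23) = 0.4090
P = 374·0.9685·0.5160 − 376·0.9876·0.4090 = 186.9050 − 151.8771 = 35.0279

£35.03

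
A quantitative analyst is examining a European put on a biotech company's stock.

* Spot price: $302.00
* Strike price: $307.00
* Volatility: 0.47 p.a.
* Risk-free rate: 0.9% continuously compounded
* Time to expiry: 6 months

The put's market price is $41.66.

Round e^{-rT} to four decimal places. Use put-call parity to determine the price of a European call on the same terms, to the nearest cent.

$38.04

exp(−rT) = exp(−0.009·0.5) = 0.9955
Put-call parity: C − P = S − K·e^(−rT) = 302 − 307·0.9955 = 302 − 305.6185 = -3.6185
C = P + (C − P) = 41.66 + (-3.6185) = 38.0415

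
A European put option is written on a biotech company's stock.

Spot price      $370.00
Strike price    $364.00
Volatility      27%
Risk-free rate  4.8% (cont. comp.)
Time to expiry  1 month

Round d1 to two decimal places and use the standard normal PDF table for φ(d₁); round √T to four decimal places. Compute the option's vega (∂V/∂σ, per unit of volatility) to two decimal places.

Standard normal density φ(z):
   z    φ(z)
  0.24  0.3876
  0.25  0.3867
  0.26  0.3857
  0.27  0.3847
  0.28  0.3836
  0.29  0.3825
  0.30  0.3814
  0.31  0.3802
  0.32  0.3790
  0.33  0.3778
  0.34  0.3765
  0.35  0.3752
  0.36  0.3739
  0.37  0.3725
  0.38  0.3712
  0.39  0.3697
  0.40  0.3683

40.74

T = 0.08333;  σ√T = 0.0779
d₁ = [ln(370/364) + (0.048 + 0.27²/2)·0.08333] / 0.0779 = [0.0163 + 0.0070] / 0.0779 = 0.3001 ≈ 0.30
√T = √0.08333 = 0.2887
φ(d₁) = φ(0.30) = 0.3814
vega = S·φ(d₁)·√T = 370·0.3814·0.2887 = 40.7408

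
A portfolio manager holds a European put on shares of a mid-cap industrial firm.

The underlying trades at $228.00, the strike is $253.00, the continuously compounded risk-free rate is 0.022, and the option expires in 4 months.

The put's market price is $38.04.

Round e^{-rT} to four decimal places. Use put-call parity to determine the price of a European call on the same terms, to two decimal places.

$14.89

exp(−rT) = exp(−0.022·0.3333) = 0.9927
Put-call parity: C − P = S − K·e^(−rT) = 228 − 253·0.9927 = 228 − 251.1531 = -23.1531
C = P + (C − P) = 38.04 + (-23.1531) = 14.8869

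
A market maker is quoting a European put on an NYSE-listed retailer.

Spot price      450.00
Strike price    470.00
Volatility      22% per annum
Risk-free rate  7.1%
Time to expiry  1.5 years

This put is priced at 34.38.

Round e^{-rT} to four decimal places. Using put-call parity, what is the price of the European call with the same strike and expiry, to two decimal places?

e^(−rT) = e^(−0.071·1.5) = 0.8990
Put-call parity: C − P = S − K·e^(−rT) = 450 − 470·0.8990 = 450 − 422.5300 = 27.4700
C = P + (C − P) = 34.38 + (27.4700) = 61.8500

61.85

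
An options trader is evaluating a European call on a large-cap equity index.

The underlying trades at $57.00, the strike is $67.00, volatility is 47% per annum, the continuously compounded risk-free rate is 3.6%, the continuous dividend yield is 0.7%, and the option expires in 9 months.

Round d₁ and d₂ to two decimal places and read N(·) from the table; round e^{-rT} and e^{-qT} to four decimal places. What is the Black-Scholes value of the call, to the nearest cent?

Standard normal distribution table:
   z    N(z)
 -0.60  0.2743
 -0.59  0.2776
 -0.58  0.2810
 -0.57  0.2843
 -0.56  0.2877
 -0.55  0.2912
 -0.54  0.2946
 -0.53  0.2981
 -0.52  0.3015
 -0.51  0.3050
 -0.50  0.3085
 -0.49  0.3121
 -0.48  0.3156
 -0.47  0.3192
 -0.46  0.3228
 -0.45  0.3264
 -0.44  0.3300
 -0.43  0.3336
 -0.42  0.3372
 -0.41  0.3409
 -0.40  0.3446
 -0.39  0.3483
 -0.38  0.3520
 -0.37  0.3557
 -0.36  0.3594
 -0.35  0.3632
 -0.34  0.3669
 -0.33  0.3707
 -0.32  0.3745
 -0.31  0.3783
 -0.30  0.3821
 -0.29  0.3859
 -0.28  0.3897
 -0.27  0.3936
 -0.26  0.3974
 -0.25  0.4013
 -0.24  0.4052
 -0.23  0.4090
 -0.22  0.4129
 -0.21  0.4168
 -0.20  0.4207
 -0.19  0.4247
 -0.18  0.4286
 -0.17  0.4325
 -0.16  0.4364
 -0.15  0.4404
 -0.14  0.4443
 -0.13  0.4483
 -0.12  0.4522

T = 0.75;  σ√T = 0.4070
d₁ = [ln(57/67) + (0.036 − 0.007 + ½·0.47²)·0.75] / (σ√T) = (-0.1616 + 0.1046) / 0.4070 = -0.1402 ⇒ -0.14
d₂ = -0.1402 − 0.4070 = -0.5472 ⇒ -0.55
e^(−qT) = e^(−0.007·0.75) = 0.9948;  e^(−rT) = e^(−0.036·0.75) = 0.9734
N(d₁) = N(-0.14) = 0.4443;  N(d₂) = N(-0.55) = 0.2912
C = 57·0.9948·0.4443 − 67·0.9734·0.2912 = 25.1934 − 18.9914 = 6.2020

$6.20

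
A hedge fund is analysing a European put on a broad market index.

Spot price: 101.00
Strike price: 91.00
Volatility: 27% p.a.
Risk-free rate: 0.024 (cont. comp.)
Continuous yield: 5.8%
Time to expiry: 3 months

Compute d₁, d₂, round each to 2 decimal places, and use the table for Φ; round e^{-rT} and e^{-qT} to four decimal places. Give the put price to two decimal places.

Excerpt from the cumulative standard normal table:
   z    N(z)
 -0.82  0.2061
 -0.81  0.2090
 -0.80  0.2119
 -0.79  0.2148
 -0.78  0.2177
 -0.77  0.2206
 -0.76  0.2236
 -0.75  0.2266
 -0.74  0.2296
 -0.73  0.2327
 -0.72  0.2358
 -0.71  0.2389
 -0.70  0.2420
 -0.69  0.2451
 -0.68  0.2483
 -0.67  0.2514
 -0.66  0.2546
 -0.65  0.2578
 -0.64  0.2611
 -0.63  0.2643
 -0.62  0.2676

T = 0.25;  σ√T = 0.1350
d₁ = [ln(101/91) + (0.024 − 0.058 + 0.27²/2)·0.25] / 0.1350 = [0.1043 + 0.0006] / 0.1350 = 0.7768 ⇒ 0.78
d₂ = d₁ − σ√T = 0.7768 − 0.1350 = 0.6418 ⇒ 0.64
e^(−qT) = e^(−0.058·0.25) = 0.9856;  e^(−rT) = e^(−0.024·0.25) = 0.9940
P = 91·0.9940·N(-0.64) − 101·0.9856·N(-0.78) = 91·0.9940·0.2611 − 101·0.9856·0.2177 = 23.6175 − 21.6711 = 1.9465

1.95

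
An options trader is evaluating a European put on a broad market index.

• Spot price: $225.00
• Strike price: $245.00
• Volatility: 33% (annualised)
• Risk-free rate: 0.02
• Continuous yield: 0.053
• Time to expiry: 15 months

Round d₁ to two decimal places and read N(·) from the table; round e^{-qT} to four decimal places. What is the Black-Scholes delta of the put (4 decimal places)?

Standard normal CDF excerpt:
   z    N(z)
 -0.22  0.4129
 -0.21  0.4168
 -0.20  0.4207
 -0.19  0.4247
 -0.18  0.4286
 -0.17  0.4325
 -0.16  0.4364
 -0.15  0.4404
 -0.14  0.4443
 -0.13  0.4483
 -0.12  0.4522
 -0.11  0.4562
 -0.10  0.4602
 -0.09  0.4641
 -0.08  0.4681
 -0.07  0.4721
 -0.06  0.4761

-0.5275

σ√T = 0.33 × 1.1180 = 0.3690
ln(S/K) + (r − q + σ²/2)T = ln(225/245) + (0.02 − 0.053 + 0.33²/2)·1.25 = -0.0852 + 0.0268 = -0.0583
d₁ = -0.0583 / 0.3690 = -0.1581 ≈ -0.16
N(d₁) = N(-0.16) = 0.4364
Δ_put = e^(−qT)·(N(d₁) − 1) = 0.9359·(0.4364 − 1) = -0.5275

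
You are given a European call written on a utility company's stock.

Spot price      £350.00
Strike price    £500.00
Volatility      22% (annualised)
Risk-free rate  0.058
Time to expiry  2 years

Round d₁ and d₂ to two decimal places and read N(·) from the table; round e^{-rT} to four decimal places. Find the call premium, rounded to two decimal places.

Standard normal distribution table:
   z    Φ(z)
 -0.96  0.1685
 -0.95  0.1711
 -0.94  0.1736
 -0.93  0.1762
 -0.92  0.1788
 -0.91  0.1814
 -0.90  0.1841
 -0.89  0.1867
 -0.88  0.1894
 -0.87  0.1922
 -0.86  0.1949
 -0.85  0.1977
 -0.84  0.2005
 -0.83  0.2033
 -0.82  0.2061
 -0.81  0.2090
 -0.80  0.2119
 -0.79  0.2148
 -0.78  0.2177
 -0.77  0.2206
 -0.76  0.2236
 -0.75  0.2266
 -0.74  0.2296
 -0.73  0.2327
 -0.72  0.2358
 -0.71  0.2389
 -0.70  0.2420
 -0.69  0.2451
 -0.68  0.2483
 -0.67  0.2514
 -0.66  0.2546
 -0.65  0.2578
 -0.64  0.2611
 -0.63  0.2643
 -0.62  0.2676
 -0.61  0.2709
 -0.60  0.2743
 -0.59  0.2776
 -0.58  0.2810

σ√T = 0.22 × 1.4142 = 0.3111
d₁ = [ln(350/500) + (0.058 + 0.22²/2)·2] / 0.3111 = [-0.3567 + 0.1644] / 0.3111 = -0.6180 which rounds to -0.62
d₂ = d₁ − σ√T = -0.6180 − 0.3111 = -0.9291 which rounds to -0.93
e^(−rT) = e^(−0.058·2) = 0.8905
N(d₁) = N(-0.62) = 0.2676;  N(d₂) = N(-0.93) = 0.1762
C = 350·0.2676 − 500·0.8905·0.1762 = 93.6600 − 78.4531 = 15.2069

£15.21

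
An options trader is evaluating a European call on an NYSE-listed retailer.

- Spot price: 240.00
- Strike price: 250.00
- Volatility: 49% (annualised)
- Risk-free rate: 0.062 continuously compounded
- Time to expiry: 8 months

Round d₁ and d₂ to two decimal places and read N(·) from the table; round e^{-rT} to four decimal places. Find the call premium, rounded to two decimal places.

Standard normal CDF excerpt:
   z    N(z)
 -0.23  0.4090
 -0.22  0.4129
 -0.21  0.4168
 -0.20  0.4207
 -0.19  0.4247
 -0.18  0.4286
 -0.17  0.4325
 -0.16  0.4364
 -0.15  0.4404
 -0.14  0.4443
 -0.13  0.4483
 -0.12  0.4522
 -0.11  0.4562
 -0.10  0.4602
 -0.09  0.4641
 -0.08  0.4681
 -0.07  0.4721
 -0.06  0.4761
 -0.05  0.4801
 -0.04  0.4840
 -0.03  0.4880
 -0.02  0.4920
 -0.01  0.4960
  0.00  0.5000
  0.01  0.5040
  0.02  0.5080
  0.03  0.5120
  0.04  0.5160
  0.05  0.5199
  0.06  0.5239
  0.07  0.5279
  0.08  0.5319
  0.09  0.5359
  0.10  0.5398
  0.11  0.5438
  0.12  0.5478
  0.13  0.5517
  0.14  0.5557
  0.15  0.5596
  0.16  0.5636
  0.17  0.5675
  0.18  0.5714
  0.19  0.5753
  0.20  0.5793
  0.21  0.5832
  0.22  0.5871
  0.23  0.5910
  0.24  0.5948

σ√T = 0.49 × 0.8165 = 0.4001
ln(S/K) + (r + σ²/2)T = ln(240/250) + (0.062 + 0.49²/2)·0.6667 = -0.0408 + 0.1214 = 0.0805
d₁ = 0.0805 / 0.4001 = 0.2013 ≈ 0.20
d₂ = d₁ − σ√T = 0.2013 − 0.4001 = -0.1988 ≈ -0.20
e^(−rT) = e^(−0.062·0.6667) = 0.9595
C = 240·N(0.20) − 250·0.9595·N(-0.20) = 240·0.5793 − 250·0.9595·0.4207 = 139.0320 − 100.9154 = 38.1166

38.12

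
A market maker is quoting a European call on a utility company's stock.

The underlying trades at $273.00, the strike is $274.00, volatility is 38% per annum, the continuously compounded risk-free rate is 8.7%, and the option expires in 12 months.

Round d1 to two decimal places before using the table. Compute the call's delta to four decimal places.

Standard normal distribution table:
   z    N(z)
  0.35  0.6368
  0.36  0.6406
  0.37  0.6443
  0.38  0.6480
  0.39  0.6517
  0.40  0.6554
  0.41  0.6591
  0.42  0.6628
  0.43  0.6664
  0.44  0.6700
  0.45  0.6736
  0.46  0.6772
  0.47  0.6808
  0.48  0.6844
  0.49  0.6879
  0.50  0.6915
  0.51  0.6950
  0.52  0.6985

0.6591

T = 1;  σ√T = 0.3800
d₁ = [ln(273/274) + (0.087 + ½·0.38²)·1] / (σ√T) = (-0.0037 + 0.1592) / 0.3800 = 0.4093 ⇒ 0.41
N(d₁) = N(0.41) = 0.6591
Δ_call = N(d₁) = 0.6591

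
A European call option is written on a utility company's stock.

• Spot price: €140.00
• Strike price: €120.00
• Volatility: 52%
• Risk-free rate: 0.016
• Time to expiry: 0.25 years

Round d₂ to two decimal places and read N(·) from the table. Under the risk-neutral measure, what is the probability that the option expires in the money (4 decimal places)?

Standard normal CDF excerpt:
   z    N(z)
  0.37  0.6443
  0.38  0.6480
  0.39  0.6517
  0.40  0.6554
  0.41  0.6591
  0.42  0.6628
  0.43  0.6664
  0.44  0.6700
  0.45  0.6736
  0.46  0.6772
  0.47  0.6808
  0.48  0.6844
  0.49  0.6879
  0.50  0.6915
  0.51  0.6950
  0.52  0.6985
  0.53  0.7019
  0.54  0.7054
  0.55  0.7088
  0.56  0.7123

0.6844

T = 0.25;  σ√T = 0.2600
d₁ = [ln(140/120) + (0.016 + 0.52²/2)·0.25] / 0.2600 = [0.1542 + 0.0378] / 0.2600 = 0.7383 ≈ 0.74
d₂ = d₁ − σ√T = 0.7383 − 0.2600 = 0.4783 ≈ 0.48
Risk-neutral Pr[S_T > K] = N(d₂) = N(0.48) = 0.6844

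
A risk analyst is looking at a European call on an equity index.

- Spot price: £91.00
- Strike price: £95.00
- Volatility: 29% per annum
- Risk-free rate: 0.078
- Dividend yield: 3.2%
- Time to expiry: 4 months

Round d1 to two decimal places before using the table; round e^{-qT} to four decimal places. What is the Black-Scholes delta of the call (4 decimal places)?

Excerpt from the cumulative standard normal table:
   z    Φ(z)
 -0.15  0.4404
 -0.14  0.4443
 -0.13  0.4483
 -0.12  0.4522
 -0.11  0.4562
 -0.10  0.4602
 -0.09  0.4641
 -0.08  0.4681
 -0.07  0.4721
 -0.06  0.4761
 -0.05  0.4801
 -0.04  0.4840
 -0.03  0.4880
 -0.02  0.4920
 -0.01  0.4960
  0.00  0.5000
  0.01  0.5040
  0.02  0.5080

0.4631

T = 0.3333;  σ√T = 0.1674
d₁ = [ln(91/95) + (0.078 − 0.032 + ½·0.29²)·0.3333] / (σ√T) = (-0.0430 + 0.0293) / 0.1674 = -0.0816 which rounds to -0.08
N(d₁) = N(-0.08) = 0.4681
Δ_call = exp(−qT)·N(d₁) = 0.9894·0.4681 = 0.4631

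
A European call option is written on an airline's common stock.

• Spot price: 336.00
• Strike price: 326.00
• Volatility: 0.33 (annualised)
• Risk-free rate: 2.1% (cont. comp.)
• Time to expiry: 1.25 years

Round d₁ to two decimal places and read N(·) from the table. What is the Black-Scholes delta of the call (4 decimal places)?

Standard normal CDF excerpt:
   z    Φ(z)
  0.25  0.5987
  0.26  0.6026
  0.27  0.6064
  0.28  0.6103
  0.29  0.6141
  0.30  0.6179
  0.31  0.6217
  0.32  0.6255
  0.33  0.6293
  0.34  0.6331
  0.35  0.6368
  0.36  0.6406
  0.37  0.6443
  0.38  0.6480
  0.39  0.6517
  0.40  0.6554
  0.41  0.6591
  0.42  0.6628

σ√T = 0.33 × 1.1180 = 0.3690
ln(S/K) + (r + σ²/2)T = ln(336/326) + (0.021 + 0.33²/2)·1.25 = 0.0302 + 0.0943 = 0.1245
d₁ = 0.1245 / 0.3690 = 0.3375 which rounds to 0.34
N(d₁) = N(0.34) = 0.6331
Δ_call = N(d₁) = 0.6331

0.6331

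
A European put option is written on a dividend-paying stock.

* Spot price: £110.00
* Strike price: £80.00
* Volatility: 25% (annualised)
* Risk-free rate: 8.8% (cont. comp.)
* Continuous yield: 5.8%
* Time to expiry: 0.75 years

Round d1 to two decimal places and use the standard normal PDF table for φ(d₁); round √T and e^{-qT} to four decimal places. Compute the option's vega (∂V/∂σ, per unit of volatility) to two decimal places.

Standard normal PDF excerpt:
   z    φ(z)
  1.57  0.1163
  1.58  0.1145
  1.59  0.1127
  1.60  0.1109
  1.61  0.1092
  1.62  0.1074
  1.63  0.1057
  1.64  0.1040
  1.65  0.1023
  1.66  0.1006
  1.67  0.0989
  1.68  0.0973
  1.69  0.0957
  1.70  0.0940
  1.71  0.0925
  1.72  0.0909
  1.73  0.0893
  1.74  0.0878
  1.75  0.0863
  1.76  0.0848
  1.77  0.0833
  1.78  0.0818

σ√T = 0.25·√0.75 = 0.2165
d₁ = [ln(110/80) + (0.088 − 0.058 + 0.25²/2)·0.75] / 0.2165 = [0.3185 + 0.0459] / 0.2165 = 1.6831 ⇒ 1.68
√T = √0.75 = 0.8660
φ(d₁) = φ(1.68) = 0.0973
exp(−qT) = exp(−0.058·0.75) = 0.9574
vega = S·exp(−qT)·φ(d₁)·√T = 110·0.9574·0.0973·0.8660 = 8.8739

8.87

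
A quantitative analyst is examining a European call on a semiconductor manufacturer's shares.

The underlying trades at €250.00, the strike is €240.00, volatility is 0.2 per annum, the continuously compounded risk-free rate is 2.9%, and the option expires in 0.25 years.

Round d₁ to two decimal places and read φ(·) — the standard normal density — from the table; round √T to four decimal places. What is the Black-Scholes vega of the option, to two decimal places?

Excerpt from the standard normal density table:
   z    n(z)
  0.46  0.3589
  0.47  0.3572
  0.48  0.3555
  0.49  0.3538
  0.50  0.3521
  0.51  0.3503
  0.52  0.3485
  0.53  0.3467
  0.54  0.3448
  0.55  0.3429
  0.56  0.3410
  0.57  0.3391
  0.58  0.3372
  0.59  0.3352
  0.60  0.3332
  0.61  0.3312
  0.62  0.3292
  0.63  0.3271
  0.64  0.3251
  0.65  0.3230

43.34

σ√T = 0.2·√0.25 = 0.1000
d₁ = [ln(250/240) + (0.029 + 0.2²/2)·0.25] / 0.1000 = [0.0408 + 0.0123] / 0.1000 = 0.5307 which rounds to 0.53
√T = √0.25 = 0.5000
φ(d₁) = φ(0.53) = 0.3467
vega = S·φ(d₁)·√T = 250·0.3467·0.5000 = 43.3375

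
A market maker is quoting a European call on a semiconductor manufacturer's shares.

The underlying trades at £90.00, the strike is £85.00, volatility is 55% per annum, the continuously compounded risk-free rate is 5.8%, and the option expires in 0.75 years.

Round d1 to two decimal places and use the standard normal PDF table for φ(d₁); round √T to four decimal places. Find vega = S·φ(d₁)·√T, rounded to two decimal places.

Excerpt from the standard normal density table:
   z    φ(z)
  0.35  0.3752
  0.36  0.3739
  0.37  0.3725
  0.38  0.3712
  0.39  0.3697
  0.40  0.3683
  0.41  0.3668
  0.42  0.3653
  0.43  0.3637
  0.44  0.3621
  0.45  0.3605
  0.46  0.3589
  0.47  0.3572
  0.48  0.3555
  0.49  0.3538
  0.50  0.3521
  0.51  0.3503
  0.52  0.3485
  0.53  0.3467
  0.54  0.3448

σ√T = 0.55·√0.75 = 0.4763
d₁ = [ln(90/85) + (0.058 + 0.55²/2)·0.75] / 0.4763 = [0.0572 + 0.1569] / 0.4763 = 0.4495 ⇒ 0.45
√T = √0.75 = 0.8660
φ(d₁) = φ(0.45) = 0.3605
vega = S·φ(d₁)·√T = 90·0.3605·0.8660 = 28.0974

28.10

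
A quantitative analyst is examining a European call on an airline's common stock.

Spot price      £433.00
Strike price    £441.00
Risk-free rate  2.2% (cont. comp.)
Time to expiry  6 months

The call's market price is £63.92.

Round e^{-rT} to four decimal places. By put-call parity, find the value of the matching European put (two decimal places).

£67.11

e^(−rT) = e^(−0.022·0.5) = 0.9891
Put-call parity: C − P = S − K·e^(−rT) = 433 − 441·0.9891 = 433 − 436.1931 = -3.1931
P = C − (C − P) = 63.92 − (-3.1931) = 67.1131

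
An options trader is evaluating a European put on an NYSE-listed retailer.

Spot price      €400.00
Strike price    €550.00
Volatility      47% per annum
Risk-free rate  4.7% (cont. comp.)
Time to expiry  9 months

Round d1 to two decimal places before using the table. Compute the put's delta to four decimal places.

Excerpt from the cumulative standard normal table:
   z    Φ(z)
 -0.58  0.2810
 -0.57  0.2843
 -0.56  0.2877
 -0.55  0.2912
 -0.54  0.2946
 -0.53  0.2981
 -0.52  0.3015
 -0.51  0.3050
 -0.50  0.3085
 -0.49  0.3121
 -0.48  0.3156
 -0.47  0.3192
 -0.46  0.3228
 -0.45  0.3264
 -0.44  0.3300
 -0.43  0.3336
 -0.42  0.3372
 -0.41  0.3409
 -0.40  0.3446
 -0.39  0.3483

σ√T = 0.47·√0.75 = 0.4070
ln(S/K) + (r + σ²/2)T = ln(400/550) + (0.047 + 0.47²/2)·0.75 = -0.3185 + 0.1181 = -0.2004
d₁ = -0.2004 / 0.4070 = -0.4923 → -0.49
N(d₁) = N(-0.49) = 0.3121
Δ_put = N(d₁) − 1 = 0.3121 − 1 = -0.6879

-0.6879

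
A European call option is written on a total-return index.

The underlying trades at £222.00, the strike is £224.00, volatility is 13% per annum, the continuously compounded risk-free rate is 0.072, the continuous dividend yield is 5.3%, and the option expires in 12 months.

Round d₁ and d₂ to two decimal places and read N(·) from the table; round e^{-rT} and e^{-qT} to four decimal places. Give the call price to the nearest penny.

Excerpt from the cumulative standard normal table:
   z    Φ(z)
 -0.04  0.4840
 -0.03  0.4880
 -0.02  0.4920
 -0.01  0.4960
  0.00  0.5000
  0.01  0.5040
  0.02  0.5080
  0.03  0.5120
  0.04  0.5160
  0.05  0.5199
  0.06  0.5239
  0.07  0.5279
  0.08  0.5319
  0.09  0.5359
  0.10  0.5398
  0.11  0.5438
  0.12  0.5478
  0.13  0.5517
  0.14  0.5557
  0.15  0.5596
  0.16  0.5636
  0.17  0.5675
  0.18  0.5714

σ√T = 0.13 × 1.0000 = 0.1300
d₁ = [ln(222/224) + (0.072 − 0.053 + 0.13²/2)·1] / 0.1300 = [-0.0090 + 0.0274] / 0.1300 = 0.1422 → 0.14
d₂ = d₁ − σ√T = 0.1422 − 0.1300 = 0.0122 → 0.01
e^(−qT) = e^(−0.053·1) = 0.9484;  e^(−rT) = e^(−0.072·1) = 0.9305
N(d₁) = N(0.14) = 0.5557;  N(d₂) = N(0.01) = 0.5040
C = 222·0.9484·0.5557 − 224·0.9305·0.5040 = 116.9997 − 105.0497 = 11.9500

£11.95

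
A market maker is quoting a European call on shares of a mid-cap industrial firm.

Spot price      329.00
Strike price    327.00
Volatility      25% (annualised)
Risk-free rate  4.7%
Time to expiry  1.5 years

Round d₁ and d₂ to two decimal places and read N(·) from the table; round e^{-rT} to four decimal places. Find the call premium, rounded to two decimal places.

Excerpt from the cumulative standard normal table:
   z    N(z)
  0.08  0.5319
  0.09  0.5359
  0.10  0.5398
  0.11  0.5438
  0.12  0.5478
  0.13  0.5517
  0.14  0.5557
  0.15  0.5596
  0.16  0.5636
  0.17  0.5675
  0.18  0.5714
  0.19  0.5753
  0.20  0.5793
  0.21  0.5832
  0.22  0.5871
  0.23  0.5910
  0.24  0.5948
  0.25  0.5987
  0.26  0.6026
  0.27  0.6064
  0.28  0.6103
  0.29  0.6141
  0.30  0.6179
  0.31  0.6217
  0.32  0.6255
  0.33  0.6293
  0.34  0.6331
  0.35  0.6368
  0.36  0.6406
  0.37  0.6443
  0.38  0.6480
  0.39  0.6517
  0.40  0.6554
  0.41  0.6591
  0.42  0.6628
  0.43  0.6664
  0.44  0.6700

51.13

T = 1.5;  σ√T = 0.3062
d₁ = [ln(329/327) + (0.047 + 0.25²/2)·1.5] / 0.3062 = [0.0061 + 0.1174] / 0.3062 = 0.4033 → 0.40
d₂ = d₁ − σ√T = 0.4033 − 0.3062 = 0.0971 → 0.10
exp(−rT) = exp(−0.047·1.5) = 0.9319
C = 329·N(0.40) − 327·0.9319·N(0.10) = 329·0.6554 − 327·0.9319·0.5398 = 215.6266 − 164.4940 = 51.1326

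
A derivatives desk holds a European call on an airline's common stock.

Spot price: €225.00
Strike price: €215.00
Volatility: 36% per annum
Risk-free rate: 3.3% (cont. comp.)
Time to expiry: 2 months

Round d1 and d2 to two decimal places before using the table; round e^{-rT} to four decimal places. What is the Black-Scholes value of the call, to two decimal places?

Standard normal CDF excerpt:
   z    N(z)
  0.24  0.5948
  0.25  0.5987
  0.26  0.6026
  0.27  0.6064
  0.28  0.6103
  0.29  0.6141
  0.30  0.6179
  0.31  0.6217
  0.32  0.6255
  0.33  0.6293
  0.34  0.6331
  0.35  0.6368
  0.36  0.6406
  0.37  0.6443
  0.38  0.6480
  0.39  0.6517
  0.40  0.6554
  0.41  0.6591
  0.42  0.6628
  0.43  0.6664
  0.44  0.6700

€19.47

σ√T = 0.36·√0.1667 = 0.1470
ln(S/K) + (r + σ²/2)T = ln(225/215) + (0.033 + 0.36²/2)·0.1667 = 0.0455 + 0.0163 = 0.0618
d₁ = 0.0618 / 0.1470 = 0.4202 ≈ 0.42
d₂ = d₁ − σ√T = 0.4202 − 0.1470 = 0.2733 ≈ 0.27
e^(−rT) = e^(−0.033·0.1667) = 0.9945
N(d₁) = N(0.42) = 0.6628;  N(d₂) = N(0.27) = 0.6064
C = 225·0.6628 − 215·0.9945·0.6064 = 149.1300 − 129.6589 = 19.4711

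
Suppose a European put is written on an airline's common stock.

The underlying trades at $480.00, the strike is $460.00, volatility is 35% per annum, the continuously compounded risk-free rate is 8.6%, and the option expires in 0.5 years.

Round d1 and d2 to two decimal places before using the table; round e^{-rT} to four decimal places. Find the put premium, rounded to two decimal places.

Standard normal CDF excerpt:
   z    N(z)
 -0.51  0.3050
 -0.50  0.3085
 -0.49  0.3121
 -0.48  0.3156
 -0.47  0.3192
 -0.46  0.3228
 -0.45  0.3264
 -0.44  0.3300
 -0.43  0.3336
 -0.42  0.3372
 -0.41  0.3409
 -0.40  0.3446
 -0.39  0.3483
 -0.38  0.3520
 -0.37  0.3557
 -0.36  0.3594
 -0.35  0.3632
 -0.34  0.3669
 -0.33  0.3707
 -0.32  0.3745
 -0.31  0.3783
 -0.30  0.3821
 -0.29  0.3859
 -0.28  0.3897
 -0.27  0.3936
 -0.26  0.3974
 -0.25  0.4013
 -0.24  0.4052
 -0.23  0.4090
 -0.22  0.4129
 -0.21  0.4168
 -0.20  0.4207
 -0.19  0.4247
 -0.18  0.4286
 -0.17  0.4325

σ√T = 0.35 × 0.7071 = 0.2475
d₁ = [ln(480/460) + (0.086 + ½·0.35²)·0.5] / (σ√T) = (0.0426 + 0.0736) / 0.2475 = 0.4695 which rounds to 0.47
d₂ = 0.4695 − 0.2475 = 0.2220 which rounds to 0.22
exp(−rT) = exp(−0.086·0.5) = 0.9579
N(−d₂) = N(-0.22) = 0.4129;  N(−d₁) = N(-0.47) = 0.3192
P = 460·0.9579·0.4129 − 480·0.3192 = 181.9378 − 153.2160 = 28.7218

$28.72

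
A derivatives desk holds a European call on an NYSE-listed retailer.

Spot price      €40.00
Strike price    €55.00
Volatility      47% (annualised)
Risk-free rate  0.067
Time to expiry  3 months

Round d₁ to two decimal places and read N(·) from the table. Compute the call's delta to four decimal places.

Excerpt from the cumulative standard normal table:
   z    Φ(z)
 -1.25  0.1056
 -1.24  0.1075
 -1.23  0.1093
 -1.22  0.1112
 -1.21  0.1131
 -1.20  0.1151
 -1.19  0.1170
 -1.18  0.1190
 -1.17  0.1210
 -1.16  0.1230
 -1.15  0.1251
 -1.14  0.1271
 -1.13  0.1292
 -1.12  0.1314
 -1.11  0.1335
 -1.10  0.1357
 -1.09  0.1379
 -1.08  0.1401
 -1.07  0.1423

T = 0.25;  σ√T = 0.2350
ln(S/K) + (r + σ²/2)T = ln(40/55) + (0.067 + 0.47²/2)·0.25 = -0.3185 + 0.0444 = -0.2741
d₁ = -0.2741 / 0.2350 = -1.1663 which rounds to -1.17
N(d₁) = N(-1.17) = 0.1210
Δ_call = N(d₁) = 0.1210

0.1210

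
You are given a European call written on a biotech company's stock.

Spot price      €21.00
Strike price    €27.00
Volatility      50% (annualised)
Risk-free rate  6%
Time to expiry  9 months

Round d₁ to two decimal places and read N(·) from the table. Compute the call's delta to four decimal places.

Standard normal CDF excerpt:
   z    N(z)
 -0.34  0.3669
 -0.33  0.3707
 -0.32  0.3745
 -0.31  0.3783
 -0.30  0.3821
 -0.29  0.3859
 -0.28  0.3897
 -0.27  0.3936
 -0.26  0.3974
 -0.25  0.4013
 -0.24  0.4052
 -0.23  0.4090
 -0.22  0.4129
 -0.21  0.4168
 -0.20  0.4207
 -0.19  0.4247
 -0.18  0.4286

0.3974

T = 0.75;  σ√T = 0.4330
d₁ = [ln(21/27) + (0.06 + ½·0.5²)·0.75] / (σ√T) = (-0.2513 + 0.1387) / 0.4330 = -0.2600 ⇒ -0.26
N(d₁) = N(-0.26) = 0.3974
Δ_call = N(d₁) = 0.3974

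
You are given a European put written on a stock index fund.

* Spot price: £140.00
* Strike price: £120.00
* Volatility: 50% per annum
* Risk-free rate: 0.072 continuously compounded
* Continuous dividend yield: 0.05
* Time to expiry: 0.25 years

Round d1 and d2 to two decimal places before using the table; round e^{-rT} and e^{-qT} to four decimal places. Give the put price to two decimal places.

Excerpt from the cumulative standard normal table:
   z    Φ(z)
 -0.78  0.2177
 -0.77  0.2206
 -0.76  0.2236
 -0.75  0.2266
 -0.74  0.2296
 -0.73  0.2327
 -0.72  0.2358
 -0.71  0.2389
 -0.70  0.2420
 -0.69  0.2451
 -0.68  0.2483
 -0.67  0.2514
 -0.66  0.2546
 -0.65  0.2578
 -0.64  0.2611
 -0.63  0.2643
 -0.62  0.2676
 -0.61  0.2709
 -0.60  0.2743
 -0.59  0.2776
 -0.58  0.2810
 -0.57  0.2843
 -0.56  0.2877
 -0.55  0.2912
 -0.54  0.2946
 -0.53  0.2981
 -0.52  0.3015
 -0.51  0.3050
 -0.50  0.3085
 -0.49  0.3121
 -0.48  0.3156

σ√T = 0.5·√0.25 = 0.2500
d₁ = [ln(140/120) + (0.072 − 0.05 + ½·0.5²)·0.25] / (σ√T) = (0.1542 + 0.0367) / 0.2500 = 0.7636 ⇒ 0.76
d₂ = 0.7636 − 0.2500 = 0.5136 ⇒ 0.51
e^(−qT) = e^(−0.05·0.25) = 0.9876;  e^(−rT) = e^(−0.072·0.25) = 0.9822
N(−d₂) = N(-0.51) = 0.3050;  N(−d₁) = N(-0.76) = 0.2236
P = 120·0.9822·0.3050 − 140·0.9876·0.2236 = 35.9485 − 30.9158 = 5.0327

£5.03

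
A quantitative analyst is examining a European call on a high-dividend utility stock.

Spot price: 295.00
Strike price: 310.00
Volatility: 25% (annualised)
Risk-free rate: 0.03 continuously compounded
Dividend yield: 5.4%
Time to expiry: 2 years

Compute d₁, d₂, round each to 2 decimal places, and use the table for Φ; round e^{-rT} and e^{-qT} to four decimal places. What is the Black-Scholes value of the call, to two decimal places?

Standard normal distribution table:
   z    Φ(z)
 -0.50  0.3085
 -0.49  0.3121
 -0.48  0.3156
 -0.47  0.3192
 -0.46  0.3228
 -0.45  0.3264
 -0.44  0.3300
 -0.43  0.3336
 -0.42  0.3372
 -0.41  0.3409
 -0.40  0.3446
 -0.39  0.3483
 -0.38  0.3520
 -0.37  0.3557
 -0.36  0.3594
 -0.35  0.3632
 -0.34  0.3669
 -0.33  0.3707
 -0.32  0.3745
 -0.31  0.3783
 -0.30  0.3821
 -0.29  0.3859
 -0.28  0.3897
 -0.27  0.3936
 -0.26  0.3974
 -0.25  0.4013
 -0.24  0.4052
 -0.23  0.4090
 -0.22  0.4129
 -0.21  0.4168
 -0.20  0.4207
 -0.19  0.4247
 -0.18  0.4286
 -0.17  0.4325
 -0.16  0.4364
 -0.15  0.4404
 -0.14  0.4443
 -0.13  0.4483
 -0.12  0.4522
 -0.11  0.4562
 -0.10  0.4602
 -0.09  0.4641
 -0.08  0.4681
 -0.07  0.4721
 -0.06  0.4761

σ√T = 0.25 × 1.4142 = 0.3536
ln(S/K) + (r − q + σ²/2)T = ln(295/310) + (0.03 − 0.054 + 0.25²/2)·2 = -0.0496 + 0.0145 = -0.0351
d₁ = -0.0351 / 0.3536 = -0.0993 ≈ -0.10
d₂ = d₁ − σ√T = -0.0993 − 0.3536 = -0.4528 ≈ -0.45
exp(−qT) = exp(−0.054·2) = 0.8976;  exp(−rT) = exp(−0.03·2) = 0.9418
C = 295·0.8976·N(-0.10) − 310·0.9418·N(-0.45) = 295·0.8976·0.4602 − 310·0.9418·0.3264 = 121.8573 − 95.2951 = 26.5622

26.56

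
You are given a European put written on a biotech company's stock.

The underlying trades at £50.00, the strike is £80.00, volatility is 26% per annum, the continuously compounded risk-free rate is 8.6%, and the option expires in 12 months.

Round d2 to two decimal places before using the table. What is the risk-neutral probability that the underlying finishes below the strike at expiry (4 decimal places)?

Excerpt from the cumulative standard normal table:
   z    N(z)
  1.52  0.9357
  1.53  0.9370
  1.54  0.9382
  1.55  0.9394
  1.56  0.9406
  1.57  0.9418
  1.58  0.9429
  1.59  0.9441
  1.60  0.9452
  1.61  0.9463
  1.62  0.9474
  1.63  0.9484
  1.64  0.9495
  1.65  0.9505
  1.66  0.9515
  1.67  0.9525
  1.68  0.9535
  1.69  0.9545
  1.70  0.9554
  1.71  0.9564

0.9463

σ√T = 0.26·√1 = 0.2600
d₁ = [ln(50/80) + (0.086 + ½·0.26²)·1] / (σ√T) = (-0.4700 + 0.1198) / 0.2600 = -1.3469 → -1.35
d₂ = -1.3469 − 0.2600 = -1.6069 → -1.61
Pr(exercise) under Q = N(−d₂) = N(1.61) = 0.9463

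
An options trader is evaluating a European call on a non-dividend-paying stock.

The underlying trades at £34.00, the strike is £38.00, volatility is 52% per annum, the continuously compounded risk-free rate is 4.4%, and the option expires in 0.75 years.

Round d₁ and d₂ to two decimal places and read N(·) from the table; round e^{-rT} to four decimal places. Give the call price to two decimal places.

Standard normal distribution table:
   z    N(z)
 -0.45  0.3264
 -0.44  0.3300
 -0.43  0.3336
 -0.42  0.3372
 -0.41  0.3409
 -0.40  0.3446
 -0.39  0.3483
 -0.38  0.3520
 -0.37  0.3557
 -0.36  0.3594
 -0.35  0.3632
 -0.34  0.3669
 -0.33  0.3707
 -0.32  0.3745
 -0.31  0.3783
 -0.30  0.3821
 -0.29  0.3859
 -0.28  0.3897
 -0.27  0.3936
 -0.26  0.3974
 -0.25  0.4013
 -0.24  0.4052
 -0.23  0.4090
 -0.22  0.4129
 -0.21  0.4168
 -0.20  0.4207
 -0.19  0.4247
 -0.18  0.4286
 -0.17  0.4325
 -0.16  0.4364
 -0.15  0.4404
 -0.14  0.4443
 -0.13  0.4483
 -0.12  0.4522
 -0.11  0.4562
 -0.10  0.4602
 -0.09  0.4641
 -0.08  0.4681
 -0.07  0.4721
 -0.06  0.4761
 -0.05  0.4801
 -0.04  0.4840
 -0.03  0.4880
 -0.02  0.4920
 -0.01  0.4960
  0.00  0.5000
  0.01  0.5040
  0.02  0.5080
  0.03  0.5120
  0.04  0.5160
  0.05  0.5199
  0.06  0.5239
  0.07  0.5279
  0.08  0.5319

σ√T = 0.52·√0.75 = 0.4503
d₁ = [ln(34/38) + (0.044 + 0.52²/2)·0.75] / 0.4503 = [-0.1112 + 0.1344] / 0.4503 = 0.0515 which rounds to 0.05
d₂ = d₁ − σ√T = 0.0515 − 0.4503 = -0.3989 which rounds to -0.40
exp(−rT) = exp(−0.044·0.75) = 0.9675
C = 34·N(0.05) − 38·0.9675·N(-0.40) = 34·0.5199 − 38·0.9675·0.3446 = 17.6766 − 12.6692 = 5.0074

£5.01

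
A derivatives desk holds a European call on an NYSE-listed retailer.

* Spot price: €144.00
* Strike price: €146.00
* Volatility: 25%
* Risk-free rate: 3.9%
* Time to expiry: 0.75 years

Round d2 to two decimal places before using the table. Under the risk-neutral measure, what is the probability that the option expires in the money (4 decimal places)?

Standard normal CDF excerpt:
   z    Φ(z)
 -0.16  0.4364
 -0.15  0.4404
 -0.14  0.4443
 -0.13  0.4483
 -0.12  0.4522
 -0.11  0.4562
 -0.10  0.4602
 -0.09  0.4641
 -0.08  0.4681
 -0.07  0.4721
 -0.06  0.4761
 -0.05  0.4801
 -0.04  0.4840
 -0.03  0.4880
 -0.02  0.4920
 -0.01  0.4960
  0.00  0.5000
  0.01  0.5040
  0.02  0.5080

σ√T = 0.25 × 0.8660 = 0.2165
d₁ = [ln(144/146) + (0.039 + ½·0.25²)·0.75] / (σ√T) = (-0.0138 + 0.0527) / 0.2165 = 0.1796 ⇒ 0.18
d₂ = 0.1796 − 0.2165 = -0.0369 ⇒ -0.04
Pr(exercise) under Q = N(d₂) = 0.4840

0.4840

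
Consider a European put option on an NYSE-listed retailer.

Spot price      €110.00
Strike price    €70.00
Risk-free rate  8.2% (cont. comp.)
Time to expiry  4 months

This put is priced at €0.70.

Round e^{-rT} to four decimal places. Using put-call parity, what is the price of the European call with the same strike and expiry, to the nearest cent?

exp(−rT) = exp(−0.082·0.3333) = 0.9730
Put-call parity: C − P = S − K·e^(−rT) = 110 − 70·0.9730 = 110 − 68.1100 = 41.8900
C = P + (C − P) = 0.70 + (41.8900) = 42.5900

€42.59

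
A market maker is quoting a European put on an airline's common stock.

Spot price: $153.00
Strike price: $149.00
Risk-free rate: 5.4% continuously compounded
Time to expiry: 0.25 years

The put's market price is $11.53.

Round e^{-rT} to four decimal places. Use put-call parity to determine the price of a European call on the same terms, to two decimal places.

$17.53

e^(−rT) = e^(−0.054·0.25) = 0.9866
Put-call parity: C − P = S − K·e^(−rT) = 153 − 149·0.9866 = 153 − 147.0034 = 5.9966
C = P + (C − P) = 11.53 + (5.9966) = 17.5266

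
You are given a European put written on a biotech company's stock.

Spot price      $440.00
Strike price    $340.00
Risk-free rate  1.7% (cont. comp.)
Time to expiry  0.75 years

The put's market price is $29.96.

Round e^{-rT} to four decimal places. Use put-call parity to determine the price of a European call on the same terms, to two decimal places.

exp(−rT) = exp(−0.017·0.75) = 0.9873
Put-call parity: C − P = S − K·e^(−rT) = 440 − 340·0.9873 = 440 − 335.6820 = 104.3180
C = P + (C − P) = 29.96 + (104.3180) = 134.2780

$134.28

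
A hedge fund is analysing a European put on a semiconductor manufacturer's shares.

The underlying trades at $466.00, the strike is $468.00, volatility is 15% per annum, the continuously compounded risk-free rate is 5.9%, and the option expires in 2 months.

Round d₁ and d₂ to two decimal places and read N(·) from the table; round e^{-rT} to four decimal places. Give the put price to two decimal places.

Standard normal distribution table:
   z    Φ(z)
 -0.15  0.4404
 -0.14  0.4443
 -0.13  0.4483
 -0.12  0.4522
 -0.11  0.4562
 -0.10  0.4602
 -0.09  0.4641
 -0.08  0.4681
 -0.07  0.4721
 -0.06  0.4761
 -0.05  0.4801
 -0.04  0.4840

$9.91

T = 0.1667;  σ√T = 0.0612
ln(S/K) + (r + σ²/2)T = ln(466/468) + (0.059 + 0.15²/2)·0.1667 = -0.0043 + 0.0117 = 0.0074
d₁ = 0.0074 / 0.0612 = 0.1213 ≈ 0.12
d₂ = d₁ − σ√T = 0.1213 − 0.0612 = 0.0600 ≈ 0.06
exp(−rT) = exp(−0.059·0.1667) = 0.9902
N(−d₂) = N(-0.06) = 0.4761;  N(−d₁) = N(-0.12) = 0.4522
P = 468·0.9902·0.4761 − 466·0.4522 = 220.6312 − 210.7252 = 9.9060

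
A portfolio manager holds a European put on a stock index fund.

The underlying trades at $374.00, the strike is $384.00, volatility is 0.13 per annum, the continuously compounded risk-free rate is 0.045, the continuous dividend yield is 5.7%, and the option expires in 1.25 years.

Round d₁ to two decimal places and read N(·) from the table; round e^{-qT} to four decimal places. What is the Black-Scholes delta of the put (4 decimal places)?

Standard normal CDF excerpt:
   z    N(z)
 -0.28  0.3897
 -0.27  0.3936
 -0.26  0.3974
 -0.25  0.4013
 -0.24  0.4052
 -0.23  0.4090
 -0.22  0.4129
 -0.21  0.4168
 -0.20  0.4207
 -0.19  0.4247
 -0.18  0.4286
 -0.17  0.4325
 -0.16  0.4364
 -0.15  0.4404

-0.5431

σ√T = 0.13 × 1.1180 = 0.1453
d₁ = [ln(374/384) + (0.045 − 0.057 + 0.13²/2)·1.25] / 0.1453 = [-0.0264 − 0.0044] / 0.1453 = -0.2121 ≈ -0.21
N(d₁) = N(-0.21) = 0.4168
Δ_put = e^(−qT)·(N(d₁) − 1) = 0.9312·(0.4168 − 1) = -0.5431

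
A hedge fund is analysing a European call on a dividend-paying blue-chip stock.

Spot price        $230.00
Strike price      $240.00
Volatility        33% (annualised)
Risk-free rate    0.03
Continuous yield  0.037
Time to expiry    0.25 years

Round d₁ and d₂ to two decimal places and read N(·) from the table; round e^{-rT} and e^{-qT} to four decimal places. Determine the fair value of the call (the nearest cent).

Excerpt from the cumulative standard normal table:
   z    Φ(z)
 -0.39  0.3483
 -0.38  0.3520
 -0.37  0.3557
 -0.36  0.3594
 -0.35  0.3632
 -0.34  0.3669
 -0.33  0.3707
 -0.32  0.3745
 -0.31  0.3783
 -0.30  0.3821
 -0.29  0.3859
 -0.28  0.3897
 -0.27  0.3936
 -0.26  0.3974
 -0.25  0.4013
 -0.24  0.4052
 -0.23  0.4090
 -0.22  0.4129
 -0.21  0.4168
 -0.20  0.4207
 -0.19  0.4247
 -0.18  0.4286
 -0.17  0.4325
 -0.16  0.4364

$10.27

T = 0.25;  σ√T = 0.1650
d₁ = [ln(230/240) + (0.03 − 0.037 + 0.33²/2)·0.25] / 0.1650 = [-0.0426 + 0.0119] / 0.1650 = -0.1860 → -0.19
d₂ = d₁ − σ√T = -0.1860 − 0.1650 = -0.3510 → -0.35
e^(−qT) = e^(−0.037·0.25) = 0.9908;  e^(−rT) = e^(−0.03·0.25) = 0.9925
N(d₁) = N(-0.19) = 0.4247;  N(d₂) = N(-0.35) = 0.3632
C = 230·0.9908·0.4247 − 240·0.9925·0.3632 = 96.7823 − 86.5142 = 10.2681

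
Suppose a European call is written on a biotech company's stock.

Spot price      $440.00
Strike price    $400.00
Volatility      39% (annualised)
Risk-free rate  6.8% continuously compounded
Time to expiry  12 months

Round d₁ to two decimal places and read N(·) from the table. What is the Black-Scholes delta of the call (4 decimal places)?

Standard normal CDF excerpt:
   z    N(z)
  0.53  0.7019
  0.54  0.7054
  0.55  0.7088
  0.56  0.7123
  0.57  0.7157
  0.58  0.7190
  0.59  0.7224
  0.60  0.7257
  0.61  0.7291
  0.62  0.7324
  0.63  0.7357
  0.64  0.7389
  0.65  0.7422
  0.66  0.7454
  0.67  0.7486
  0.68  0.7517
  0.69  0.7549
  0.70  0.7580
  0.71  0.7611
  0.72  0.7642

σ√T = 0.39·√1 = 0.3900
d₁ = [ln(440/400) + (0.068 + 0.39²/2)·1] / 0.3900 = [0.0953 + 0.1441] / 0.3900 = 0.6137 ≈ 0.61
N(d₁) = N(0.61) = 0.7291
Δ_call = N(d₁) = 0.7291

0.7291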